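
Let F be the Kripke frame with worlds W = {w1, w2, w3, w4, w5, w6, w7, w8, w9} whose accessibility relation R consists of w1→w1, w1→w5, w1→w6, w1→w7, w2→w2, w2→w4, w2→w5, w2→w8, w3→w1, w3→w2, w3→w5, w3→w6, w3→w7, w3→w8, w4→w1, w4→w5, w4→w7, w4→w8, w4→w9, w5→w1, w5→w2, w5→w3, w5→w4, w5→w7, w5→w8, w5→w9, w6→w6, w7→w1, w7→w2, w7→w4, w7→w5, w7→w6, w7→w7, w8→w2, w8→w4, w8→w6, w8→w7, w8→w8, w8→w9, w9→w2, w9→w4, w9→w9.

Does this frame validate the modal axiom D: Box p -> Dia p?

Axiom D corresponds to the accessibility relation being serial.
Serial: yes — every world has a successor (e.g. w1 R w1).

Yes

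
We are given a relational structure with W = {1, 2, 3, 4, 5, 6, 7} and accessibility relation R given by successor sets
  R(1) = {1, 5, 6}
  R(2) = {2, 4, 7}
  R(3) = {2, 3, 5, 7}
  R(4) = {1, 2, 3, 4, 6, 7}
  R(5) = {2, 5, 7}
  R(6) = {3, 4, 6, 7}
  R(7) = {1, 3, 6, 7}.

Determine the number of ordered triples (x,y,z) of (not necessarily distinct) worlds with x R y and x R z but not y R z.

36

Enumerating: (1,5,1), (1,5,6), (1,6,1), (1,6,5), (2,7,2), (2,7,4), (3,2,3), (3,2,5), (3,5,3), (3,7,2), (3,7,5), (4,1,2), … and 24 more.
Total: 36.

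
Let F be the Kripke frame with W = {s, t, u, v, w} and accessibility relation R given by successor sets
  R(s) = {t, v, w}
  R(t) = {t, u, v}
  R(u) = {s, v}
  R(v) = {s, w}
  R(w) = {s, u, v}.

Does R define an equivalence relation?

Reflexive: no — s is not related to itself.
Symmetric: no — s R t but not t R s.
Transitive: no — s R t and t R u, but not s R u.
So R is not an equivalence relation.

No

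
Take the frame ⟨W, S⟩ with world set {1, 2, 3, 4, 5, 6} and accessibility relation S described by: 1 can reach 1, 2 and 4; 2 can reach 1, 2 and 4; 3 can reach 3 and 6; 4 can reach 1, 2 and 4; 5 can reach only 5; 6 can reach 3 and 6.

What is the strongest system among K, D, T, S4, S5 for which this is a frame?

S5

Serial (axiom D): yes — every world has a successor (e.g. 1 S 1).
Reflexive (axiom T): yes — every world is S-related to itself.
Transitive (axiom 4): yes — every two-step S-path is closed by a direct edge.
Euclidean (axiom 5): yes — any two successors of a common world are S-related.
So F validates K, D, T, S4, S5. The strongest is S5.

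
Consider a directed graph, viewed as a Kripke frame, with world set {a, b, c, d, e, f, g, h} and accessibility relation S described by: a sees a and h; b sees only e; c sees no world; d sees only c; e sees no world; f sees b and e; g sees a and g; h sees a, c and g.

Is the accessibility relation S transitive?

Transitive: no — a S h and h S c, but not a S c.

No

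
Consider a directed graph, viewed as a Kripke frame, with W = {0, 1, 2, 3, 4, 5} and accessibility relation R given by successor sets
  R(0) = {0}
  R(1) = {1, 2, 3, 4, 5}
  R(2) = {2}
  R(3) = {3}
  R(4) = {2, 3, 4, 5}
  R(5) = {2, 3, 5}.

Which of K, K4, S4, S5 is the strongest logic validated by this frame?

S4

Transitive (axiom 4): yes — every two-step R-path is closed by a direct edge.
Reflexive (axiom T): yes — every world is R-related to itself.
Euclidean (axiom 5): no — 1 R 2 and 1 R 3, but not 2 R 3.
So F validates K, K4, S4; S5 would additionally require R to be Euclidean. The strongest is S4.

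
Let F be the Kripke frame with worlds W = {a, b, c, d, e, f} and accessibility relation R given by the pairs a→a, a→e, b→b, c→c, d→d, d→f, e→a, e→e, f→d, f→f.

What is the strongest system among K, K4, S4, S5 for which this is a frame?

S5

Transitive (axiom 4): yes — every two-step R-path is closed by a direct edge.
Reflexive (axiom T): yes — every world is R-related to itself.
Euclidean (axiom 5): yes — any two successors of a common world are R-related.
So F validates K, K4, S4, S5. The strongest is S5.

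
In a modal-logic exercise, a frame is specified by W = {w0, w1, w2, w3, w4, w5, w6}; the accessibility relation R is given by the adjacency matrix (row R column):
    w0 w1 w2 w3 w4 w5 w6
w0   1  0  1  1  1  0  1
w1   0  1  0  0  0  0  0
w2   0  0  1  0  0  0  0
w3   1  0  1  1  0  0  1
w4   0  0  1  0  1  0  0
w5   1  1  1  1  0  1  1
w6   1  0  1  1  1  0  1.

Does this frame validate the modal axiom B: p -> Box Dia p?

No

Axiom B corresponds to the accessibility relation being symmetric.
Symmetric: no — w0 R w2 but not w2 R w0.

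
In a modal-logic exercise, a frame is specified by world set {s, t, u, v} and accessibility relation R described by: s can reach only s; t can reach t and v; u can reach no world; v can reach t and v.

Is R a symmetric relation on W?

Yes

Symmetric: yes — every pair in R has its reverse in R.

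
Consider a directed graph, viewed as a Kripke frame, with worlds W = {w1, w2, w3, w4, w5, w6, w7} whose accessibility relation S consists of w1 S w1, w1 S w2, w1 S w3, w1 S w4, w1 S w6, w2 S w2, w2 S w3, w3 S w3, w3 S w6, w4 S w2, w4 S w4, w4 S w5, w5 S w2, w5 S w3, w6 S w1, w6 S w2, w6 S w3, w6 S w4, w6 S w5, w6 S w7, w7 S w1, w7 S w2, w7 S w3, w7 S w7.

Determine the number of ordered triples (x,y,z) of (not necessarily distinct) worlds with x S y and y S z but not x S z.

17

Enumerating: (w1,w4,w5), (w1,w6,w5), (w1,w6,w7), (w2,w3,w6), (w3,w6,w1), (w3,w6,w2), (w3,w6,w4), (w3,w6,w5), (w3,w6,w7), (w4,w2,w3), (w4,w5,w3), (w5,w3,w6), (w6,w1,w6), (w6,w3,w6), (w7,w1,w4), (w7,w1,w6), (w7,w3,w6).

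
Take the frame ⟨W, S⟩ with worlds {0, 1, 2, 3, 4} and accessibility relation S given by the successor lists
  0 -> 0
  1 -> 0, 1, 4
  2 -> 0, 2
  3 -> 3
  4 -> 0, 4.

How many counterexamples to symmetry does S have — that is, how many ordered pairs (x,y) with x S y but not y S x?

4

Enumerating: (1,0), (1,4), (2,0), (4,0).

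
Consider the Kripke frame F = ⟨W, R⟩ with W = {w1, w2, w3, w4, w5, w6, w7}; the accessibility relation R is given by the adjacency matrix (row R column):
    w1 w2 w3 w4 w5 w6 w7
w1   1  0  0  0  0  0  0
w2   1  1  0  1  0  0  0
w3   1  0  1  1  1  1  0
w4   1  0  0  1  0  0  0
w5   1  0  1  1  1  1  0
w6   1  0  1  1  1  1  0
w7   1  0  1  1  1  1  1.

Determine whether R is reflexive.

Reflexive: yes — every world is R-related to itself.

Yes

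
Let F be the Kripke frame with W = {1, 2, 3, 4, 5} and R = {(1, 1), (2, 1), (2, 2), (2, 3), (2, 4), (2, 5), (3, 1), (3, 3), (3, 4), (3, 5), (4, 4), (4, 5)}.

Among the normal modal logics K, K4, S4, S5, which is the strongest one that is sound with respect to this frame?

Transitive (axiom 4): yes — every two-step R-path is closed by a direct edge.
Reflexive (axiom T): no — 5 is not related to itself.
Euclidean (axiom 5): no — 2 R 1 and 2 R 3, but not 1 R 3.
So F validates K, K4; S4 would additionally require R to be reflexive. The strongest is K4.

K4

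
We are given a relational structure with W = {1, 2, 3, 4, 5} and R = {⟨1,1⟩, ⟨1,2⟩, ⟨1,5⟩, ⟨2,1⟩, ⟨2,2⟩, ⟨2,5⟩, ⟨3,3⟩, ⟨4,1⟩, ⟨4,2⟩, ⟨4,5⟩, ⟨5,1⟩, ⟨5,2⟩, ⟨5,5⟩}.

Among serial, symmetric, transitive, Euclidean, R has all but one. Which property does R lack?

Serial: yes — every world has a successor (e.g. 1 R 1).
Symmetric: no — 4 R 1 but not 1 R 4.
Transitive: yes — every two-step R-path is closed by a direct edge.
Euclidean: yes — any two successors of a common world are R-related.
Only symmetric fails.

symmetric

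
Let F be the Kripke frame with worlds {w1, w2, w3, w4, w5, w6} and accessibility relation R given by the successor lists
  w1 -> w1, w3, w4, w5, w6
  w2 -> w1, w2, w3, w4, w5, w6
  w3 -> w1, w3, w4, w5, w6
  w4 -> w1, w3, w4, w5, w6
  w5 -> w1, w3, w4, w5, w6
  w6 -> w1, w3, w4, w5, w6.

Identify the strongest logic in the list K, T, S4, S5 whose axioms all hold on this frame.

S4

Reflexive (axiom T): yes — every world is R-related to itself.
Transitive (axiom 4): yes — every two-step R-path is closed by a direct edge.
Euclidean (axiom 5): no — w2 R w1 and w2 R w2, but not w1 R w2.
So F validates K, T, S4; S5 would additionally require R to be Euclidean. The strongest is S4.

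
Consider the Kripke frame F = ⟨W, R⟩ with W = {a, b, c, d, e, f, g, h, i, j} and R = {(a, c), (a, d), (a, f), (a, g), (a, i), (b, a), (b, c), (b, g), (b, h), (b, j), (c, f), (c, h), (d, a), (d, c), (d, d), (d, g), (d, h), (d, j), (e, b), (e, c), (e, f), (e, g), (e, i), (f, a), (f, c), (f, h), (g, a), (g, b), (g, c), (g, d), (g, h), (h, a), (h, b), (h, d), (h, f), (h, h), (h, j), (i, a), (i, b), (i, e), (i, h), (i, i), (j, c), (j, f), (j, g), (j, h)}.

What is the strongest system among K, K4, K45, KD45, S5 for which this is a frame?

K

Transitive (axiom 4): no — a R c and c R h, but not a R h.
Euclidean (axiom 5): no — a R c and a R d, but not c R d.
Serial (axiom D): yes — every world has a successor (e.g. a R c).
Reflexive (axiom T): no — a is not related to itself.
So F validates K; K4 would additionally require R to be transitive. The strongest is K.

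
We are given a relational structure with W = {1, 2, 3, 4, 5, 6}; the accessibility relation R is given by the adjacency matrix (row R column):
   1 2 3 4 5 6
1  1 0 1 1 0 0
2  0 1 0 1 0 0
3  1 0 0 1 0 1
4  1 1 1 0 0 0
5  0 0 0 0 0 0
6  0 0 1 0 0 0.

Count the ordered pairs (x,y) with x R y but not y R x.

R is symmetric; there are no such tuples.

0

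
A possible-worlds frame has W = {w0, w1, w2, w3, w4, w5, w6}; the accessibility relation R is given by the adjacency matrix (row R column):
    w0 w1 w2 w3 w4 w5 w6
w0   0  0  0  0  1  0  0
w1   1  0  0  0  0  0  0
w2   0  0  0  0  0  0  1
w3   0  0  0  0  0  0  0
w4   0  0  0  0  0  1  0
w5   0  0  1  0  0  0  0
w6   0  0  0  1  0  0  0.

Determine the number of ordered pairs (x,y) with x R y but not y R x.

6

Enumerating: (w0,w4), (w1,w0), (w2,w6), (w4,w5), (w5,w2), (w6,w3).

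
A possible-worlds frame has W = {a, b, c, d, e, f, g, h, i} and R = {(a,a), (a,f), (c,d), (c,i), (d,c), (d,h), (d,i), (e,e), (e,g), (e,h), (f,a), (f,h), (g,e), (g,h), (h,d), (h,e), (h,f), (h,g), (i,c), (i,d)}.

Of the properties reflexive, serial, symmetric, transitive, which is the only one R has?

Reflexive: no — b is not related to itself.
Serial: no — b has no R-successor.
Symmetric: yes — every pair in R has its reverse in R.
Transitive: no — a R f and f R h, but not a R h.
Only symmetric holds.

symmetric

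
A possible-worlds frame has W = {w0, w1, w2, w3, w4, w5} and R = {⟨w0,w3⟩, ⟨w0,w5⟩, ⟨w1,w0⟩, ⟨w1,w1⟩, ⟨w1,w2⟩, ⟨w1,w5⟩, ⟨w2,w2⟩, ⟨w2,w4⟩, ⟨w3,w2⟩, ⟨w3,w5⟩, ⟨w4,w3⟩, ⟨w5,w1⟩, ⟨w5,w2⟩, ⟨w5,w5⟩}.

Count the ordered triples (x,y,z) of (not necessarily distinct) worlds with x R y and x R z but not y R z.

15

Enumerating: (w0,w3,w3), (w0,w5,w3), (w1,w0,w0), (w1,w0,w1), (w1,w0,w2), (w1,w2,w0), (w1,w2,w1), (w1,w2,w5), (w1,w5,w0), (w2,w4,w2), (w2,w4,w4), (w3,w2,w5), (w4,w3,w3), (w5,w2,w1), (w5,w2,w5).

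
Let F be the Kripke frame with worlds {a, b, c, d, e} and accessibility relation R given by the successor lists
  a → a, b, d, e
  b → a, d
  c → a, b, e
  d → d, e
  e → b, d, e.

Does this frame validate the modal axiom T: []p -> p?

No

The schema T characterises exactly the reflexive frames.
Reflexive: no — b is not related to itself.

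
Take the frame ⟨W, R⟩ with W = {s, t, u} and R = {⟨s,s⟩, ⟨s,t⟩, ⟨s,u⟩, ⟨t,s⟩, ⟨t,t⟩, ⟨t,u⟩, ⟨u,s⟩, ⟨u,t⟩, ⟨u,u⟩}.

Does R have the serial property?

Yes

Serial: yes — every world has a successor (e.g. s R s).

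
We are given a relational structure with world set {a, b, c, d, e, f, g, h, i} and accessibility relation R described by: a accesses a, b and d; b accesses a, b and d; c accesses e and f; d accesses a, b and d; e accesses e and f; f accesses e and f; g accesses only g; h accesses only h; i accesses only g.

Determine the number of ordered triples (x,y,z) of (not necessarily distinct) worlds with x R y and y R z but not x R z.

0

R is transitive; there are no such tuples.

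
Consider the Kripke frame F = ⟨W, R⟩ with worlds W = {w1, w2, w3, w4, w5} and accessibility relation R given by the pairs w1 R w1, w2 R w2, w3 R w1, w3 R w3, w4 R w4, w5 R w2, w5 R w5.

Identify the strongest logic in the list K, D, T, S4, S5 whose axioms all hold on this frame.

Serial (axiom D): yes — every world has a successor (e.g. w1 R w1).
Reflexive (axiom T): yes — every world is R-related to itself.
Transitive (axiom 4): yes — every two-step R-path is closed by a direct edge.
Euclidean (axiom 5): no — w3 R w1 and w3 R w3, but not w1 R w3.
So F validates K, D, T, S4; S5 would additionally require R to be Euclidean. The strongest is S4.

S4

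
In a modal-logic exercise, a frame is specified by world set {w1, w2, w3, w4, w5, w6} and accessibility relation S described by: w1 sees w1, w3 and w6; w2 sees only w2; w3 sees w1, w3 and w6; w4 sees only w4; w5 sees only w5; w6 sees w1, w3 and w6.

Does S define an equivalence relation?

Reflexive: yes — every world is S-related to itself.
Symmetric: yes — every pair in S has its reverse in S.
Transitive: yes — every two-step S-path is closed by a direct edge.
So S is an equivalence relation.

Yes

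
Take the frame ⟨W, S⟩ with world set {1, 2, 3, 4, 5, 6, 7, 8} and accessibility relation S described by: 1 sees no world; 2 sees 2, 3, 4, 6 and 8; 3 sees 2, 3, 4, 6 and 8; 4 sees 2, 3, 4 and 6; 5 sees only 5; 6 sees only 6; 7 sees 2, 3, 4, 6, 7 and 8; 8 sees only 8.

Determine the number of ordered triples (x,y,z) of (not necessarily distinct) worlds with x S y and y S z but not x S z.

2

Enumerating: (4,2,8), (4,3,8).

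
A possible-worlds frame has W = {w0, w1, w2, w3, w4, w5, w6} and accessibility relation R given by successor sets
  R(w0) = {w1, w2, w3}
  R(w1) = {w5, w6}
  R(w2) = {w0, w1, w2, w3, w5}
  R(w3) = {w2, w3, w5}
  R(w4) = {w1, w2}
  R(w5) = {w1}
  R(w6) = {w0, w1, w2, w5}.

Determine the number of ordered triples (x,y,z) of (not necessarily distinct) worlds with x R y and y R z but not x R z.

Enumerating: (w0,w1,w5), (w0,w1,w6), (w0,w2,w0), (w0,w2,w5), (w0,w3,w5), (w1,w5,w1), (w1,w6,w0), (w1,w6,w1), (w1,w6,w2), (w2,w1,w6), (w3,w2,w0), (w3,w2,w1), … and 11 more.
Total: 23.

23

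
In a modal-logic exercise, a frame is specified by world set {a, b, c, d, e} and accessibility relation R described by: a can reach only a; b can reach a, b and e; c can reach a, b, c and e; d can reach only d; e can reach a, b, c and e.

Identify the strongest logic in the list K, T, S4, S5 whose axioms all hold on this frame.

T

Reflexive (axiom T): yes — every world is R-related to itself.
Transitive (axiom 4): no — b R e and e R c, but not b R c.
Euclidean (axiom 5): no — b R a and b R e, but not a R e.
So F validates K, T; S4 would additionally require R to be transitive. The strongest is T.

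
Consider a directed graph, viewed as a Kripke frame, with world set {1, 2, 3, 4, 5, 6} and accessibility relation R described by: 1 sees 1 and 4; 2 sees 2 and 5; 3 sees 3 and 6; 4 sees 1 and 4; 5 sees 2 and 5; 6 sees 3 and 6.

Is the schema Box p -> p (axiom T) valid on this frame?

Yes

Axiom T corresponds to the accessibility relation being reflexive.
Reflexive: yes — every world is R-related to itself.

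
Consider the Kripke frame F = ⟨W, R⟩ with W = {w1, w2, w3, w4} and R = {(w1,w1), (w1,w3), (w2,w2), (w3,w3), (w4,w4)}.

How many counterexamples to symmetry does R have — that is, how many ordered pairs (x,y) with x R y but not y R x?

1

Enumerating: (w1,w3).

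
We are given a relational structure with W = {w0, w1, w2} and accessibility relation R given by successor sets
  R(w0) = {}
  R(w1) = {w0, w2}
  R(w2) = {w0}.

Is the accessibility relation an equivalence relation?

Reflexive: no — w0 is not related to itself.
Symmetric: no — w1 R w0 but not w0 R w1.
Transitive: yes — every two-step R-path is closed by a direct edge.
So R is not an equivalence relation.

No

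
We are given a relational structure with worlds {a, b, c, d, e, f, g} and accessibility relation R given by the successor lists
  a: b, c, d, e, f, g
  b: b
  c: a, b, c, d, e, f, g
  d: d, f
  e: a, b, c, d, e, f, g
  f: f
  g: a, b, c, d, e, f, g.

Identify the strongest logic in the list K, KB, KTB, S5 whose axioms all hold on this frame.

Symmetric (axiom B): no — a R b but not b R a.
Reflexive (axiom T): no — a is not related to itself.
Euclidean (axiom 5): no — a R b and a R c, but not b R c.
So F validates K; KB would additionally require R to be symmetric. The strongest is K.

K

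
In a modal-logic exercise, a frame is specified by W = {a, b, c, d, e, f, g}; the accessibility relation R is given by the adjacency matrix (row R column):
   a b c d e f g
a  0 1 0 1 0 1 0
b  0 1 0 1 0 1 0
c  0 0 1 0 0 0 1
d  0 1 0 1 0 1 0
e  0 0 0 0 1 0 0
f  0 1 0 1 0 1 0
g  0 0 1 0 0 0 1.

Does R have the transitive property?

Yes

Transitive: yes — every two-step R-path is closed by a direct edge.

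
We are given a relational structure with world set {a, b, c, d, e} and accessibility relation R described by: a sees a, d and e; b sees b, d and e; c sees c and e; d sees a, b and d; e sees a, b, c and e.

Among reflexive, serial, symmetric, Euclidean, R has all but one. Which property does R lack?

Reflexive: yes — every world is R-related to itself.
Serial: yes — every world has a successor (e.g. a R a).
Symmetric: yes — every pair in R has its reverse in R.
Euclidean: no — a R d and a R e, but not d R e.
Only Euclidean fails.

Euclidean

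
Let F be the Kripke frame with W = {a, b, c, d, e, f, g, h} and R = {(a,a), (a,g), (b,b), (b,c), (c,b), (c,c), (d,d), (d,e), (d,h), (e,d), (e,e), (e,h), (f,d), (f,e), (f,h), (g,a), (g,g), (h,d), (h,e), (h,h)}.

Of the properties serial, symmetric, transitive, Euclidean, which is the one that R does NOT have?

Serial: yes — every world has a successor (e.g. a R a).
Symmetric: no — f R d but not d R f.
Transitive: yes — every two-step R-path is closed by a direct edge.
Euclidean: yes — any two successors of a common world are R-related.
Only symmetric fails.

symmetric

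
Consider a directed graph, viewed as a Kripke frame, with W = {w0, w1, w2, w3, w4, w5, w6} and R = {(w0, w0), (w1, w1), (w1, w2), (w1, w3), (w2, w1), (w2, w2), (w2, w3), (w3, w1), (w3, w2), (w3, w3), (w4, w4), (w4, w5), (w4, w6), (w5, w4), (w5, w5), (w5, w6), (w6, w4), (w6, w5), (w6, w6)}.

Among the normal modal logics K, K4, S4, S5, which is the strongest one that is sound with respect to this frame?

Transitive (axiom 4): yes — every two-step R-path is closed by a direct edge.
Reflexive (axiom T): yes — every world is R-related to itself.
Euclidean (axiom 5): yes — any two successors of a common world are R-related.
So F validates K, K4, S4, S5. The strongest is S5.

S5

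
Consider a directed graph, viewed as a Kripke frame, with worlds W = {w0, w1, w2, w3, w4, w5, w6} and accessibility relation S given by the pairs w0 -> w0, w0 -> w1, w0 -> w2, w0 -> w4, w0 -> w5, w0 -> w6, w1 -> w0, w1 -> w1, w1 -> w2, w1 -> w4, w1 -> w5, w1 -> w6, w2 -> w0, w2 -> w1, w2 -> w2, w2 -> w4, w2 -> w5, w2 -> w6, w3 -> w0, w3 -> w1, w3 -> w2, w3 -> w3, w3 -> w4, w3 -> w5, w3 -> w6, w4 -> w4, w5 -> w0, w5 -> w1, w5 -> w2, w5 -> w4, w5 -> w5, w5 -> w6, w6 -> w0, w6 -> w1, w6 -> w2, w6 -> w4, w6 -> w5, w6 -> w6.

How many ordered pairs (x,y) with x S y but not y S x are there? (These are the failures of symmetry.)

Enumerating: (w0,w4), (w1,w4), (w2,w4), (w3,w0), (w3,w1), (w3,w2), (w3,w4), (w3,w5), (w3,w6), (w5,w4), (w6,w4).

11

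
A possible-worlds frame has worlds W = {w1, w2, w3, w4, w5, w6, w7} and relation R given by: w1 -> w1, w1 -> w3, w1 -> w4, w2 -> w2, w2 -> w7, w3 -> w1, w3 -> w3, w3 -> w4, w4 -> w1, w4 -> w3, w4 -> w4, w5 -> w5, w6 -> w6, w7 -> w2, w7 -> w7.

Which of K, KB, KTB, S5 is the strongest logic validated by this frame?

S5

Symmetric (axiom B): yes — every pair in R has its reverse in R.
Reflexive (axiom T): yes — every world is R-related to itself.
Euclidean (axiom 5): yes — any two successors of a common world are R-related.
So F validates K, KB, KTB, S5. The strongest is S5.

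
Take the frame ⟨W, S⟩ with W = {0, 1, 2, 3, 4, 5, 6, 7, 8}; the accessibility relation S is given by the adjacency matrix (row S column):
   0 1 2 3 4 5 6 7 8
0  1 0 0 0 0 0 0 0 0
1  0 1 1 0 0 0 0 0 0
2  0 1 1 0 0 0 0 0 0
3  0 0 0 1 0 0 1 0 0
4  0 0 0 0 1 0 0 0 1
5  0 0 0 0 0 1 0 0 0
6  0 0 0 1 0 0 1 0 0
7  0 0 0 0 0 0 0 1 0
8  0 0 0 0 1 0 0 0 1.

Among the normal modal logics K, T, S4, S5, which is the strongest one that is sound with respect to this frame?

S5

Reflexive (axiom T): yes — every world is S-related to itself.
Transitive (axiom 4): yes — every two-step S-path is closed by a direct edge.
Euclidean (axiom 5): yes — any two successors of a common world are S-related.
So F validates K, T, S4, S5. The strongest is S5.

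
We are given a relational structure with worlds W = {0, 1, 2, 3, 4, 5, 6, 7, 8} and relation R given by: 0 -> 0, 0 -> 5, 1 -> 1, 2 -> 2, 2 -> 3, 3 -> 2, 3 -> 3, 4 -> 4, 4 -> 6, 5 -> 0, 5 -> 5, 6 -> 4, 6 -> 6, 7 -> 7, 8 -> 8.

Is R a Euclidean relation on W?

Euclidean: yes — any two successors of a common world are R-related.

Yes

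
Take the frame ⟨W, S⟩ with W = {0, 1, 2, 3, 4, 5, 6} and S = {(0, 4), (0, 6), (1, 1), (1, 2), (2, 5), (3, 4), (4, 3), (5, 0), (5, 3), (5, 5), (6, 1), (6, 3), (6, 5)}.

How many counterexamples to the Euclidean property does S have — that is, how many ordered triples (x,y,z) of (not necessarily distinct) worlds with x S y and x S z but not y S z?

20

Enumerating: (0,4,4), (0,4,6), (0,6,4), (0,6,6), (1,2,1), (1,2,2), (3,4,4), (4,3,3), (5,0,0), (5,0,3), (5,0,5), (5,3,0), … and 8 more.
Total: 20.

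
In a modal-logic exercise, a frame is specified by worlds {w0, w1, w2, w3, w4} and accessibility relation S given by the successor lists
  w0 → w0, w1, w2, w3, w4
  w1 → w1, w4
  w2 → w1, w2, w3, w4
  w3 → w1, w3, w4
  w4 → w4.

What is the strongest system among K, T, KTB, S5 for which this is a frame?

T

Reflexive (axiom T): yes — every world is S-related to itself.
Symmetric (axiom B): no — w0 S w1 but not w1 S w0.
Euclidean (axiom 5): no — w0 S w1 and w0 S w2, but not w1 S w2.
So F validates K, T; KTB would additionally require S to be symmetric. The strongest is T.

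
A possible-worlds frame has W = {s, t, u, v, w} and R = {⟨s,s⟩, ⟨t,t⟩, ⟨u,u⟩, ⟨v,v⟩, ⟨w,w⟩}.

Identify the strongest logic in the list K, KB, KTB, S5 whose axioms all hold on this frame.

Symmetric (axiom B): yes — every pair in R has its reverse in R.
Reflexive (axiom T): yes — every world is R-related to itself.
Euclidean (axiom 5): yes — any two successors of a common world are R-related.
So F validates K, KB, KTB, S5. The strongest is S5.

S5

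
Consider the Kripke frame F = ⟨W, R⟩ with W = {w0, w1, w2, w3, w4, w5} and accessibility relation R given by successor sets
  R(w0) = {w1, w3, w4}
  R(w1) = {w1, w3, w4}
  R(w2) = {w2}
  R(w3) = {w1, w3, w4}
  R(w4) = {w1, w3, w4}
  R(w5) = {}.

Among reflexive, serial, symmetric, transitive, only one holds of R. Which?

transitive

Reflexive: no — w0 is not related to itself.
Serial: no — w5 has no R-successor.
Symmetric: no — w0 R w1 but not w1 R w0.
Transitive: yes — every two-step R-path is closed by a direct edge.
Only transitive holds.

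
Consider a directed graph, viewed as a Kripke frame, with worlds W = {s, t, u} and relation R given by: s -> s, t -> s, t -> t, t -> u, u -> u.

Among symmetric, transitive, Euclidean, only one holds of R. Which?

transitive

Symmetric: no — t R s but not s R t.
Transitive: yes — every two-step R-path is closed by a direct edge.
Euclidean: no — t R s and t R u, but not s R u.
Only transitive holds.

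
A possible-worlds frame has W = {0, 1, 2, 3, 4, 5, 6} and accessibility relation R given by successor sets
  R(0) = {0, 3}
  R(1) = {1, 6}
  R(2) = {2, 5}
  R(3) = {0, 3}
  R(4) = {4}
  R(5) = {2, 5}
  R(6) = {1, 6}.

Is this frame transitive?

Yes

Transitive: yes — every two-step R-path is closed by a direct edge.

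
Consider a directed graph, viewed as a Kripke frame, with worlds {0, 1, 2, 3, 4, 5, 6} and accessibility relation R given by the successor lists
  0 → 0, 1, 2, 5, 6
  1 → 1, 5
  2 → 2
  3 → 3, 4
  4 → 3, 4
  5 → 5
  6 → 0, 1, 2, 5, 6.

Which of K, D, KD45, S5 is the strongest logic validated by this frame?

D

Serial (axiom D): yes — every world has a successor (e.g. 0 R 0).
Euclidean (axiom 5): no — 0 R 1 and 0 R 2, but not 1 R 2.
Transitive (axiom 4): yes — every two-step R-path is closed by a direct edge.
Reflexive (axiom T): yes — every world is R-related to itself.
So F validates K, D; KD45 would additionally require R to be Euclidean. The strongest is D.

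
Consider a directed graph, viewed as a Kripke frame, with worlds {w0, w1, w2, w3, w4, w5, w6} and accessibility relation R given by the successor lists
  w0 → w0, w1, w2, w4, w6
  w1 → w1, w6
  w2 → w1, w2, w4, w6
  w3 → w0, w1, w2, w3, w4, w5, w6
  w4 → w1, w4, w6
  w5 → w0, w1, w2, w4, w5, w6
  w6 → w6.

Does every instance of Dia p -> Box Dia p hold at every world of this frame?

The schema 5 characterises exactly the Euclidean frames.
Euclidean: no — w0 R w1 and w0 R w2, but not w1 R w2.

No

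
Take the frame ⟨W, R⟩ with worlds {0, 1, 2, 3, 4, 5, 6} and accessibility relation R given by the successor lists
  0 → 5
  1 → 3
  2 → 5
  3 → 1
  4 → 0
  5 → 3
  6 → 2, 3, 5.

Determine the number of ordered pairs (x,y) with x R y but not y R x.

Enumerating: (0,5), (2,5), (4,0), (5,3), (6,2), (6,3), (6,5).

7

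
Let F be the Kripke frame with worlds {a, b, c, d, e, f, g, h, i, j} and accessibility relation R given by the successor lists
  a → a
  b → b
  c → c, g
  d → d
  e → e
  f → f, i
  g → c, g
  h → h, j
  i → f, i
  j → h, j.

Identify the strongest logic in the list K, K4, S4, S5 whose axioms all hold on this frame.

Transitive (axiom 4): yes — every two-step R-path is closed by a direct edge.
Reflexive (axiom T): yes — every world is R-related to itself.
Euclidean (axiom 5): yes — any two successors of a common world are R-related.
So F validates K, K4, S4, S5. The strongest is S5.

S5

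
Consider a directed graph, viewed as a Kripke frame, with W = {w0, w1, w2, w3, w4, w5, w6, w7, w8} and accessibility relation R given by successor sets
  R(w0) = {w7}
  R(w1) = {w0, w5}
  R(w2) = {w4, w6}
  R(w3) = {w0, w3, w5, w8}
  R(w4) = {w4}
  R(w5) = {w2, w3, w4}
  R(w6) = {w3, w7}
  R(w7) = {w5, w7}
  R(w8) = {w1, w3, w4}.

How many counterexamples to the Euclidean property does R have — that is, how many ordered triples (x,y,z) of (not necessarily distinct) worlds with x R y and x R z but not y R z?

Enumerating: (w1,w0,w0), (w1,w0,w5), (w1,w5,w0), (w1,w5,w5), (w2,w4,w6), (w2,w6,w4), (w2,w6,w6), (w3,w0,w0), (w3,w0,w3), (w3,w0,w5), (w3,w0,w8), (w3,w5,w0), … and 22 more.
Total: 34.

34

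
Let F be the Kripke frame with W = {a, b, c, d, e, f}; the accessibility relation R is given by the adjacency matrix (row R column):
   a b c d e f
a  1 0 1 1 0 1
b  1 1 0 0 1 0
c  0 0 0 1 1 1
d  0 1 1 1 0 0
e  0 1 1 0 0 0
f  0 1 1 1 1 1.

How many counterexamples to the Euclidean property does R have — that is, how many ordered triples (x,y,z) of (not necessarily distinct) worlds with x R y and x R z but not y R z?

31

Enumerating: (a,c,a), (a,c,c), (a,d,a), (a,d,f), (a,f,a), (b,a,b), (b,a,e), (b,e,a), (b,e,e), (c,d,e), (c,d,f), (c,e,d), … and 19 more.
Total: 31.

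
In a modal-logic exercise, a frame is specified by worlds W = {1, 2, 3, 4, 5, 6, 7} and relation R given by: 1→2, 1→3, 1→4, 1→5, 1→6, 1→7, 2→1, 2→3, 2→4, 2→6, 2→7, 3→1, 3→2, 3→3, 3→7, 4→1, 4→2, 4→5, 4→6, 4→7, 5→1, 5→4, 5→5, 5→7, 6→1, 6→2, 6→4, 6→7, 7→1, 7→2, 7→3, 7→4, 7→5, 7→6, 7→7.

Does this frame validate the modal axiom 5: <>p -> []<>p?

Axiom 5 corresponds to the accessibility relation being Euclidean.
Euclidean: no — 1 R 2 and 1 R 5, but not 2 R 5.

No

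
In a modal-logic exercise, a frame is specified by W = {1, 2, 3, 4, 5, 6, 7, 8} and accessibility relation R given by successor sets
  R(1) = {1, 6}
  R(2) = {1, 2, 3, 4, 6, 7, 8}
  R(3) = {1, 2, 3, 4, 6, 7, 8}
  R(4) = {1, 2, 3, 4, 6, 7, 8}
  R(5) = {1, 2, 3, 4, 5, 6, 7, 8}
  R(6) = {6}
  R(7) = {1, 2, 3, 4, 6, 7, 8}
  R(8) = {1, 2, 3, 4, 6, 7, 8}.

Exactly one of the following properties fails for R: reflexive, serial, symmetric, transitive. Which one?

Reflexive: yes — every world is R-related to itself.
Serial: yes — every world has a successor (e.g. 1 R 1).
Symmetric: no — 1 R 6 but not 6 R 1.
Transitive: yes — every two-step R-path is closed by a direct edge.
Only symmetric fails.

symmetric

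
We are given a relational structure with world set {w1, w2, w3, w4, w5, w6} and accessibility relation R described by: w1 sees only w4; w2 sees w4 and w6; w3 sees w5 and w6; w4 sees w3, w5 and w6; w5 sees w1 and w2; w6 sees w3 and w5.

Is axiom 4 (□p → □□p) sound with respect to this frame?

No

By correspondence theory, 4 is valid on a frame iff R is transitive.
Transitive: no — w1 R w4 and w4 R w3, but not w1 R w3.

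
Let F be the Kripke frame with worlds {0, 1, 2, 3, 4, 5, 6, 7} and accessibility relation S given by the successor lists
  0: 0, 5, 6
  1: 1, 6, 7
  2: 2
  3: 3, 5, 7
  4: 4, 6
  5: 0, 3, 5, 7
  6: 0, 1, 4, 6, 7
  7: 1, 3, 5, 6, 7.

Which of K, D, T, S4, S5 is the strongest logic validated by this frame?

T

Serial (axiom D): yes — every world has a successor (e.g. 0 S 0).
Reflexive (axiom T): yes — every world is S-related to itself.
Transitive (axiom 4): no — 0 S 5 and 5 S 3, but not 0 S 3.
Euclidean (axiom 5): no — 0 S 5 and 0 S 6, but not 5 S 6.
So F validates K, D, T; S4 would additionally require S to be transitive. The strongest is T.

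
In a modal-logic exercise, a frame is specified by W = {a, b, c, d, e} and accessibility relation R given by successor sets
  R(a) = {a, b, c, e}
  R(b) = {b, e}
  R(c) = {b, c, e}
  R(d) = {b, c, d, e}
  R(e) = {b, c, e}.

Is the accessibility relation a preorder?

Reflexive: yes — every world is R-related to itself.
Transitive: no — b R e and e R c, but not b R c.
So R is not a preorder.

No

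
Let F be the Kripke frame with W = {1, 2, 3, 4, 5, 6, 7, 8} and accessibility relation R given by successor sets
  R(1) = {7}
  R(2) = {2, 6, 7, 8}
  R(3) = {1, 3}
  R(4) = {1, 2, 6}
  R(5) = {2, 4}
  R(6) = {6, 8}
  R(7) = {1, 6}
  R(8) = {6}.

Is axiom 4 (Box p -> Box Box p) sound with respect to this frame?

Axiom 4 corresponds to the accessibility relation being transitive.
Transitive: no — 1 R 7 and 7 R 6, but not 1 R 6.

No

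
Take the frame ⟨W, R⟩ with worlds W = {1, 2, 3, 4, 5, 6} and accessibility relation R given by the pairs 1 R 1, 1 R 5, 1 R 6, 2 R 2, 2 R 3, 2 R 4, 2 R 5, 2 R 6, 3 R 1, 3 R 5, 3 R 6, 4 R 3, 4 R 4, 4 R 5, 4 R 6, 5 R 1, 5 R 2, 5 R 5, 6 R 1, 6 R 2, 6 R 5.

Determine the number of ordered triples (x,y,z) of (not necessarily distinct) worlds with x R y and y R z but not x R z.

20

Enumerating: (1,5,2), (1,6,2), (2,3,1), (2,5,1), (2,6,1), (3,5,2), (3,6,2), (4,3,1), (4,5,1), (4,5,2), (4,6,1), (4,6,2), … and 8 more.
Total: 20.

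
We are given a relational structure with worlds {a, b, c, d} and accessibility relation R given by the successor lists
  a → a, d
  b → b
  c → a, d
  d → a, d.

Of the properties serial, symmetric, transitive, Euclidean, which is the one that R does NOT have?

symmetric

Serial: yes — every world has a successor (e.g. a R a).
Symmetric: no — c R a but not a R c.
Transitive: yes — every two-step R-path is closed by a direct edge.
Euclidean: yes — any two successors of a common world are R-related.
Only symmetric fails.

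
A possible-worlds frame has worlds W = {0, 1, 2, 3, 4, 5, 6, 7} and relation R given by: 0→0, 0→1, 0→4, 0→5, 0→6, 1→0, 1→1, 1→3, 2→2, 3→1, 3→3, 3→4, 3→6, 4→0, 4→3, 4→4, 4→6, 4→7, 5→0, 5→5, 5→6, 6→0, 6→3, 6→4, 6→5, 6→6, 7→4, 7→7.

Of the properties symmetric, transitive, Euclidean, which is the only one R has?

Symmetric: yes — every pair in R has its reverse in R.
Transitive: no — 0 R 1 and 1 R 3, but not 0 R 3.
Euclidean: no — 0 R 1 and 0 R 4, but not 1 R 4.
Only symmetric holds.

symmetric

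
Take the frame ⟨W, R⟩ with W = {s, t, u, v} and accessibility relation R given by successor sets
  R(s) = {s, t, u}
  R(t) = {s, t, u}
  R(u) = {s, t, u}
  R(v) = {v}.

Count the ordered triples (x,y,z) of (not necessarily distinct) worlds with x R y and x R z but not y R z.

0

R is Euclidean; there are no such tuples.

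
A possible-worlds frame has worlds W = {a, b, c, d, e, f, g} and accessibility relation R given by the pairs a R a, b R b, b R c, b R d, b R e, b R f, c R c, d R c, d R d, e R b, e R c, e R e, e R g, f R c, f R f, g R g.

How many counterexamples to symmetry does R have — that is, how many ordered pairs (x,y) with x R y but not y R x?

Enumerating: (b,c), (b,d), (b,f), (d,c), (e,c), (e,g), (f,c).

7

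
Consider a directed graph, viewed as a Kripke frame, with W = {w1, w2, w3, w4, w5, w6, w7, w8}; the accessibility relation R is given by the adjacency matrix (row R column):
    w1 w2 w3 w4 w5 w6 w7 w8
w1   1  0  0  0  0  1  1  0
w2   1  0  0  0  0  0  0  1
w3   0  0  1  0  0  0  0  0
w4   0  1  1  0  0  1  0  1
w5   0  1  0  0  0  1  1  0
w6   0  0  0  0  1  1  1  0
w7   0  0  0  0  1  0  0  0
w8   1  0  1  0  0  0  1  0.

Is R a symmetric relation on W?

Symmetric: no — w1 R w6 but not w6 R w1.

No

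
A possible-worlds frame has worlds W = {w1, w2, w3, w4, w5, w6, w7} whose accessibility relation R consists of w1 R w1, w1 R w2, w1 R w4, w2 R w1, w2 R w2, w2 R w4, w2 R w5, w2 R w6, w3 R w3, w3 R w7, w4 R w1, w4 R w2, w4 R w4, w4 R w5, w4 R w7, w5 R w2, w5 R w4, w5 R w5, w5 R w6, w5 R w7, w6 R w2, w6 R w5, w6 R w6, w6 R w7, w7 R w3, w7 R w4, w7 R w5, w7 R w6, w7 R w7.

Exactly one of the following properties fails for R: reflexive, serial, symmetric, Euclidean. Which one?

Reflexive: yes — every world is R-related to itself.
Serial: yes — every world has a successor (e.g. w1 R w1).
Symmetric: yes — every pair in R has its reverse in R.
Euclidean: no — w2 R w1 and w2 R w5, but not w1 R w5.
Only Euclidean fails.

Euclidean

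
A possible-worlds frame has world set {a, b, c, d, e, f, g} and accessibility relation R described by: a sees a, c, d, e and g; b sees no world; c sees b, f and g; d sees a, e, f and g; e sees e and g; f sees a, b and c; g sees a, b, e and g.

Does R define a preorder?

Reflexive: no — b is not related to itself.
Transitive: no — a R c and c R b, but not a R b.
So R is not a preorder.

No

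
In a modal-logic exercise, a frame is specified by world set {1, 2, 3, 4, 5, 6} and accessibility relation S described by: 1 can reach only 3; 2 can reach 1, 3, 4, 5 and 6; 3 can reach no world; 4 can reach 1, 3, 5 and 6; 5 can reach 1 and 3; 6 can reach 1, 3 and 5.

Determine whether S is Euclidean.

No

Euclidean: no — 2 S 1 and 2 S 4, but not 1 S 4.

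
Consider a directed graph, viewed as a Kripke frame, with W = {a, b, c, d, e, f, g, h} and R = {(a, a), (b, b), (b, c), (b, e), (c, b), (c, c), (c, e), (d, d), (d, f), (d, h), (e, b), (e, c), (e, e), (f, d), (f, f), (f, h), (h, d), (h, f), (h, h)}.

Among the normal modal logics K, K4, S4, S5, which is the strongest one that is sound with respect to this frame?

K4

Transitive (axiom 4): yes — every two-step R-path is closed by a direct edge.
Reflexive (axiom T): no — g is not related to itself.
Euclidean (axiom 5): yes — any two successors of a common world are R-related.
So F validates K, K4; S4 would additionally require R to be reflexive. The strongest is K4.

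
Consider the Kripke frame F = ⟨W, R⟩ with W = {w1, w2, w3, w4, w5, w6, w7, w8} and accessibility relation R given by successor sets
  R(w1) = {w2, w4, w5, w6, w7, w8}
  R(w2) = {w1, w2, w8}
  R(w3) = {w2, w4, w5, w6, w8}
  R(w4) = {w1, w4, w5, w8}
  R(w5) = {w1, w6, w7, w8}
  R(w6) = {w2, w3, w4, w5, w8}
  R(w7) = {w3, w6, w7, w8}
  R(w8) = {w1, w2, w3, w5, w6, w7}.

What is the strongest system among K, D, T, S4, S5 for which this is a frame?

Serial (axiom D): yes — every world has a successor (e.g. w1 R w2).
Reflexive (axiom T): no — w1 is not related to itself.
Transitive (axiom 4): no — w1 R w6 and w6 R w3, but not w1 R w3.
Euclidean (axiom 5): no — w1 R w2 and w1 R w4, but not w2 R w4.
So F validates K, D; T would additionally require R to be reflexive. The strongest is D.

D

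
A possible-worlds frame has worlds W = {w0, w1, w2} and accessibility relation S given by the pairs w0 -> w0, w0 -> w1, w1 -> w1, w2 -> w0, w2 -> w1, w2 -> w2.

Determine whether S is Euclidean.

Euclidean: no — w2 S w1 and w2 S w0, but not w1 S w0.

No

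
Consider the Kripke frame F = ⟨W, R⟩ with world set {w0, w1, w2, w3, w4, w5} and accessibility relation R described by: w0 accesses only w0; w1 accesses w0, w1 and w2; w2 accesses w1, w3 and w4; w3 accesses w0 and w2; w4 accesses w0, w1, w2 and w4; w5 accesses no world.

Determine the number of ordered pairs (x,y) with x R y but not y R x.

Enumerating: (w1,w0), (w3,w0), (w4,w0), (w4,w1).

4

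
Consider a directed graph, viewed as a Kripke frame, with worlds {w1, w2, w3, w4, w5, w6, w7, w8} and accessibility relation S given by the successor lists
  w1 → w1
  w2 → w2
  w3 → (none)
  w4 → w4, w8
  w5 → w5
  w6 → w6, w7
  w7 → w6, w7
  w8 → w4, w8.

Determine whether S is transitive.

Yes

Transitive: yes — every two-step S-path is closed by a direct edge.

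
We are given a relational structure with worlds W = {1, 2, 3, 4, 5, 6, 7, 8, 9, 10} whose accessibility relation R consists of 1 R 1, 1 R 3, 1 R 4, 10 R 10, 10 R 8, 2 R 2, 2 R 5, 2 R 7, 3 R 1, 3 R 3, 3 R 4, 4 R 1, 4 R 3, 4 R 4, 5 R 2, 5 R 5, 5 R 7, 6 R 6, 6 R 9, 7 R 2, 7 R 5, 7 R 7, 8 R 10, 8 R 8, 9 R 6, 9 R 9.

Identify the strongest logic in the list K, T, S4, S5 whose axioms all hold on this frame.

Reflexive (axiom T): yes — every world is R-related to itself.
Transitive (axiom 4): yes — every two-step R-path is closed by a direct edge.
Euclidean (axiom 5): yes — any two successors of a common world are R-related.
So F validates K, T, S4, S5. The strongest is S5.

S5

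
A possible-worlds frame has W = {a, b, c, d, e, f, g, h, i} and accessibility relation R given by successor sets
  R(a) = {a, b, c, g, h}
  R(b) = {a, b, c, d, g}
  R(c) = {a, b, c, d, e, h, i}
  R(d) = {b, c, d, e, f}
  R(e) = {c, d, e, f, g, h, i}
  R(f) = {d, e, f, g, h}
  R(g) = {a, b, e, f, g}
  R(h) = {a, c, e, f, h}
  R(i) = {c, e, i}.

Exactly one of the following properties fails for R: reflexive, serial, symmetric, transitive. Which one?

Reflexive: yes — every world is R-related to itself.
Serial: yes — every world has a successor (e.g. a R a).
Symmetric: yes — every pair in R has its reverse in R.
Transitive: no — a R b and b R d, but not a R d.
Only transitive fails.

transitive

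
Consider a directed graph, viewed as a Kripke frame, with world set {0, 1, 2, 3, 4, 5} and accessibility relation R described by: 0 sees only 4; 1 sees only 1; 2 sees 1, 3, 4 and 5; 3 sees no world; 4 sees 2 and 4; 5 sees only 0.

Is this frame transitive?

No

Transitive: no — 0 R 4 and 4 R 2, but not 0 R 2.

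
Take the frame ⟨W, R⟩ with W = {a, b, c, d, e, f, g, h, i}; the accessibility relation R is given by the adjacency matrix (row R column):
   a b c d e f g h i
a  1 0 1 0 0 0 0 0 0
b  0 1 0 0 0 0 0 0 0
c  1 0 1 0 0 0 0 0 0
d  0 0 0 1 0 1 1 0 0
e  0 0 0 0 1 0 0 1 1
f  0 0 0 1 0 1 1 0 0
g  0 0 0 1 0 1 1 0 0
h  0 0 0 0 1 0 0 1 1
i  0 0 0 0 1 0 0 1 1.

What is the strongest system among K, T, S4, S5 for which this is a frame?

Reflexive (axiom T): yes — every world is R-related to itself.
Transitive (axiom 4): yes — every two-step R-path is closed by a direct edge.
Euclidean (axiom 5): yes — any two successors of a common world are R-related.
So F validates K, T, S4, S5. The strongest is S5.

S5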